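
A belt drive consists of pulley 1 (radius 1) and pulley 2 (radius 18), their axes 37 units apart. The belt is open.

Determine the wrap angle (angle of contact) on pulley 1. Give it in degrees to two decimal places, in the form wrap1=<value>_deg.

open belt: β = asin((r2−r1)/C) = asin(17/37) = 27.3522°
wrap1 = π − 2β = 125.2955°
wrap2 = π + 2β = 234.7045°

wrap1=125.30_deg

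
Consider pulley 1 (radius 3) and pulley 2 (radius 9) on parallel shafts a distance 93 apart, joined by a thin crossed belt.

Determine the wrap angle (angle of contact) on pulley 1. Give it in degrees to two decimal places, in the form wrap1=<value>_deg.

crossed belt: β = asin((r1+r2)/C) = asin(12/93) = 7.4137°
wrap1 = wrap2 = π + 2β = 194.8273°

wrap1=194.83_deg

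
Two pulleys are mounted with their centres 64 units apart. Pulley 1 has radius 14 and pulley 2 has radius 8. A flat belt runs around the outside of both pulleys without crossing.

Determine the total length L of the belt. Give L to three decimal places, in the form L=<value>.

L=197.678

open belt: β = asin((r2−r1)/C) = asin(-6/64) = -5.3794°
wrap1 = π − 2β = 190.7588°
wrap2 = π + 2β = 169.2412°
tangent length = C·cosβ = 63.7181
L = r1·wrap1 + r2·wrap2 + 2·C·cosβ = 14·3.3294 + 8·2.9538 + 2·63.7181 = 197.6780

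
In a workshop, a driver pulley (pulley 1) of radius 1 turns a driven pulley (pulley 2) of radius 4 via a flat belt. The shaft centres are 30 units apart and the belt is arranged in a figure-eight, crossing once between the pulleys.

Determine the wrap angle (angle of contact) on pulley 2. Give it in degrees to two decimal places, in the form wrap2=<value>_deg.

crossed belt: β = asin((r1+r2)/C) = asin(5/30) = 9.5941°
wrap1 = wrap2 = π + 2β = 199.1881°

wrap2=199.19_deg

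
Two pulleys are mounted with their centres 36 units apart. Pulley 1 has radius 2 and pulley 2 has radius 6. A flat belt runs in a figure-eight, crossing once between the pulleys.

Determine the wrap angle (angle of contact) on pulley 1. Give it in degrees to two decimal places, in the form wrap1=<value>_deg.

crossed belt: β = asin((r1+r2)/C) = asin(8/36) = 12.8396°
wrap1 = wrap2 = π + 2β = 205.6792°

wrap1=205.68_deg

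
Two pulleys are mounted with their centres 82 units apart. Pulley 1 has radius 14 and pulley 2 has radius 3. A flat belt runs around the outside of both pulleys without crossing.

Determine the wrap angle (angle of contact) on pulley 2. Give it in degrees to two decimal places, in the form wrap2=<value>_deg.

wrap2=164.58_deg

open belt: β = asin((r2−r1)/C) = asin(-11/82) = -7.7093°
wrap1 = π − 2β = 195.4185°
wrap2 = π + 2β = 164.5815°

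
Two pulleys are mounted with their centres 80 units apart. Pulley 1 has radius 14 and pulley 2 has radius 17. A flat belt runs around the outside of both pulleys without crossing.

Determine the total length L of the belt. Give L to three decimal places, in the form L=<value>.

L=257.502

open belt: β = asin((r2−r1)/C) = asin(3/80) = 2.1491°
wrap1 = π − 2β = 175.7018°
wrap2 = π + 2β = 184.2982°
tangent length = C·cosβ = 79.9437
L = r1·wrap1 + r2·wrap2 + 2·C·cosβ = 14·3.0666 + 17·3.2166 + 2·79.9437 = 257.5019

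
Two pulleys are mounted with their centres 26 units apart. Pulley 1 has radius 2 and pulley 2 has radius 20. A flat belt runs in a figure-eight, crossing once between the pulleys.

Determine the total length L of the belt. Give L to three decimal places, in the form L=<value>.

crossed belt: β = asin((r1+r2)/C) = asin(22/26) = 57.7958°
wrap1 = wrap2 = π + 2β = 295.5915°
tangent length = C·cosβ = 13.8564
L = (r1+r2)·wrap + 2·C·cosβ = 22·5.1590 + 2·13.8564 = 141.2118

L=141.212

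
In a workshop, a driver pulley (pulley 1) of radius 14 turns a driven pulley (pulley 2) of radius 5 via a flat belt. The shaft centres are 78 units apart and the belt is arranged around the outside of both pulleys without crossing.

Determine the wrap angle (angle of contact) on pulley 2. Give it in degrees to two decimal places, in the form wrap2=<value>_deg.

open belt: β = asin((r2−r1)/C) = asin(-9/78) = -6.6258°
wrap1 = π − 2β = 193.2516°
wrap2 = π + 2β = 166.7484°

wrap2=166.75_deg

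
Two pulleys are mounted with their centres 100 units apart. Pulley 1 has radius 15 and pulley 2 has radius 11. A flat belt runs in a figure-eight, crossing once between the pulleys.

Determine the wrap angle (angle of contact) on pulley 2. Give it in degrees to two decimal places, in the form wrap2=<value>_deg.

crossed belt: β = asin((r1+r2)/C) = asin(26/100) = 15.0701°
wrap1 = wrap2 = π + 2β = 210.1401°

wrap2=210.14_deg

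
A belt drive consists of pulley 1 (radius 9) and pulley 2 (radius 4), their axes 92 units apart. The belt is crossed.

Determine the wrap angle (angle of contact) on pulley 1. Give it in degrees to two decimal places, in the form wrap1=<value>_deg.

wrap1=196.25_deg

crossed belt: β = asin((r1+r2)/C) = asin(13/92) = 8.1233°
wrap1 = wrap2 = π + 2β = 196.2467°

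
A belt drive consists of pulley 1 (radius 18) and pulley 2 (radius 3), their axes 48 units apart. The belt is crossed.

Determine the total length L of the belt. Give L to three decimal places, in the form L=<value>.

L=171.317

crossed belt: β = asin((r1+r2)/C) = asin(21/48) = 25.9445°
wrap1 = wrap2 = π + 2β = 231.8890°
tangent length = C·cosβ = 43.1625
L = (r1+r2)·wrap + 2·C·cosβ = 21·4.0472 + 2·43.1625 = 171.3167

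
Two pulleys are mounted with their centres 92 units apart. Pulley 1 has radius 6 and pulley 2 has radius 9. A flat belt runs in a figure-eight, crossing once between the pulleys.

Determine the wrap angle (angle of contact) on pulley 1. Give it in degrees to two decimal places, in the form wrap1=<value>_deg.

crossed belt: β = asin((r1+r2)/C) = asin(15/92) = 9.3836°
wrap1 = wrap2 = π + 2β = 198.7672°

wrap1=198.77_deg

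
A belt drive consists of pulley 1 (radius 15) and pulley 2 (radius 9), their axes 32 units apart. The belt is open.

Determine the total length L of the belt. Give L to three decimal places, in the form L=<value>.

open belt: β = asin((r2−r1)/C) = asin(-6/32) = -10.8069°
wrap1 = π − 2β = 201.6138°
wrap2 = π + 2β = 158.3862°
tangent length = C·cosβ = 31.4325
L = r1·wrap1 + r2·wrap2 + 2·C·cosβ = 15·3.5188 + 9·2.7644 + 2·31.4325 = 140.5266

L=140.527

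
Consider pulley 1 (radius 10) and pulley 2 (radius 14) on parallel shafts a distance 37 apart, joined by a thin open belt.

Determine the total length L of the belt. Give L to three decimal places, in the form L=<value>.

L=149.831

open belt: β = asin((r2−r1)/C) = asin(4/37) = 6.2063°
wrap1 = π − 2β = 167.5875°
wrap2 = π + 2β = 192.4125°
tangent length = C·cosβ = 36.7831
L = r1·wrap1 + r2·wrap2 + 2·C·cosβ = 10·2.9250 + 14·3.3582 + 2·36.7831 = 149.8311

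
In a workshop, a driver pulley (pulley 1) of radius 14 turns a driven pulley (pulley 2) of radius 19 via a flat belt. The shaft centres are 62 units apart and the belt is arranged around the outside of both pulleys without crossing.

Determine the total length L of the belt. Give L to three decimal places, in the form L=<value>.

L=228.076

open belt: β = asin((r2−r1)/C) = asin(5/62) = 4.6257°
wrap1 = π − 2β = 170.7487°
wrap2 = π + 2β = 189.2513°
tangent length = C·cosβ = 61.7981
L = r1·wrap1 + r2·wrap2 + 2·C·cosβ = 14·2.9801 + 19·3.3031 + 2·61.7981 = 228.0760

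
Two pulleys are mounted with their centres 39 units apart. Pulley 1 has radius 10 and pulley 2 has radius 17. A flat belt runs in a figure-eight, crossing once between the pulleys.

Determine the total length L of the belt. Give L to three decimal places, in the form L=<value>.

L=182.401

crossed belt: β = asin((r1+r2)/C) = asin(27/39) = 43.8131°
wrap1 = wrap2 = π + 2β = 267.6261°
tangent length = C·cosβ = 28.1425
L = (r1+r2)·wrap + 2·C·cosβ = 27·4.6710 + 2·28.1425 = 182.4008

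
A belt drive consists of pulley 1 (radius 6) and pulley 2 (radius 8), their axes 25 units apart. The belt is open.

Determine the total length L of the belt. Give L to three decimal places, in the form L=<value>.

L=94.142

open belt: β = asin((r2−r1)/C) = asin(2/25) = 4.5886°
wrap1 = π − 2β = 170.8229°
wrap2 = π + 2β = 189.1771°
tangent length = C·cosβ = 24.9199
L = r1·wrap1 + r2·wrap2 + 2·C·cosβ = 6·2.9814 + 8·3.3018 + 2·24.9199 = 94.1424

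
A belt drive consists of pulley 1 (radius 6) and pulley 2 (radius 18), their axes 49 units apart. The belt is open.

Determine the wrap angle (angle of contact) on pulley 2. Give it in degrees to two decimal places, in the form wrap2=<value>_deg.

open belt: β = asin((r2−r1)/C) = asin(12/49) = 14.1758°
wrap1 = π − 2β = 151.6484°
wrap2 = π + 2β = 208.3516°

wrap2=208.35_deg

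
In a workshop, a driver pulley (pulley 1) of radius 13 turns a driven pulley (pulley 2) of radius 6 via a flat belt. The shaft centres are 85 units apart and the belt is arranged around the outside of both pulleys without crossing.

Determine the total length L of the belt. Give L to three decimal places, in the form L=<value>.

open belt: β = asin((r2−r1)/C) = asin(-7/85) = -4.7238°
wrap1 = π − 2β = 189.4477°
wrap2 = π + 2β = 170.5523°
tangent length = C·cosβ = 84.7113
L = r1·wrap1 + r2·wrap2 + 2·C·cosβ = 13·3.3065 + 6·2.9767 + 2·84.7113 = 230.2671

L=230.267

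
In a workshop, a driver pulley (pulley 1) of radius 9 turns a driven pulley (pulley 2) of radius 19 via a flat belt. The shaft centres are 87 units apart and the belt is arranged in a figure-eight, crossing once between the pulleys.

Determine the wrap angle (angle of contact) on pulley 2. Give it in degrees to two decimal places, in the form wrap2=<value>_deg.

crossed belt: β = asin((r1+r2)/C) = asin(28/87) = 18.7742°
wrap1 = wrap2 = π + 2β = 217.5484°

wrap2=217.55_deg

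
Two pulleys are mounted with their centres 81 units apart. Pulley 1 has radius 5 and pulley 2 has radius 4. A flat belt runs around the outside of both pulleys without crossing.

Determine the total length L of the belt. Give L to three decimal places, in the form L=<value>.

L=190.287

open belt: β = asin((r2−r1)/C) = asin(-1/81) = -0.7074°
wrap1 = π − 2β = 181.4147°
wrap2 = π + 2β = 178.5853°
tangent length = C·cosβ = 80.9938
L = r1·wrap1 + r2·wrap2 + 2·C·cosβ = 5·3.1663 + 4·3.1169 + 2·80.9938 = 190.2867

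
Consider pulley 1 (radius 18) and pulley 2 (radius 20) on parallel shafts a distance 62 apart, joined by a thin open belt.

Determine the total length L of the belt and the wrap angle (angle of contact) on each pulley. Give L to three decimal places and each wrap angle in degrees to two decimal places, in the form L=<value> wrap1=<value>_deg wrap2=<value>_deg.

L=243.445 wrap1=176.30_deg wrap2=183.70_deg

open belt: β = asin((r2−r1)/C) = asin(2/62) = 1.8486°
wrap1 = π − 2β = 176.3029°
wrap2 = π + 2β = 183.6971°
tangent length = C·cosβ = 61.9677
L = r1·wrap1 + r2·wrap2 + 2·C·cosβ = 18·3.0771 + 20·3.2061 + 2·61.9677 = 243.4450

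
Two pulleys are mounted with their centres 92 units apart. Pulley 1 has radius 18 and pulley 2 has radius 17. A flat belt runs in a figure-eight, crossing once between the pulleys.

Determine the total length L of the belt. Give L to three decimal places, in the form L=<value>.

L=307.439

crossed belt: β = asin((r1+r2)/C) = asin(35/92) = 22.3606°
wrap1 = wrap2 = π + 2β = 224.7212°
tangent length = C·cosβ = 85.0823
L = (r1+r2)·wrap + 2·C·cosβ = 35·3.9221 + 2·85.0823 = 307.4390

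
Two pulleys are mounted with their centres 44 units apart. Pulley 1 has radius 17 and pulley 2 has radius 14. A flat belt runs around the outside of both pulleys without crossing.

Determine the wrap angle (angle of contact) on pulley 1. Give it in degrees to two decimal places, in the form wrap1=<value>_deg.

open belt: β = asin((r2−r1)/C) = asin(-3/44) = -3.9096°
wrap1 = π − 2β = 187.8191°
wrap2 = π + 2β = 172.1809°

wrap1=187.82_deg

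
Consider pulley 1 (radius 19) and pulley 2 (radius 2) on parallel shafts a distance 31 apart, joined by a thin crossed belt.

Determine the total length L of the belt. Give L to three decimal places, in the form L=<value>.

L=142.839

crossed belt: β = asin((r1+r2)/C) = asin(21/31) = 42.6423°
wrap1 = wrap2 = π + 2β = 265.2846°
tangent length = C·cosβ = 22.8035
L = (r1+r2)·wrap + 2·C·cosβ = 21·4.6301 + 2·22.8035 = 142.8389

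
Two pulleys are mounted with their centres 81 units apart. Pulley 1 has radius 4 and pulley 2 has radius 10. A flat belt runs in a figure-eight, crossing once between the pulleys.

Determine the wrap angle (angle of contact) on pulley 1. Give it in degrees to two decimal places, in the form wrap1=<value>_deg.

wrap1=199.91_deg

crossed belt: β = asin((r1+r2)/C) = asin(14/81) = 9.9530°
wrap1 = wrap2 = π + 2β = 199.9059°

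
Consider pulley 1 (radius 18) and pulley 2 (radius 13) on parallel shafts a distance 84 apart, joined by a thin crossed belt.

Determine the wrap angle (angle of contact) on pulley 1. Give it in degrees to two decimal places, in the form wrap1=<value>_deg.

wrap1=223.31_deg

crossed belt: β = asin((r1+r2)/C) = asin(31/84) = 21.6569°
wrap1 = wrap2 = π + 2β = 223.3138°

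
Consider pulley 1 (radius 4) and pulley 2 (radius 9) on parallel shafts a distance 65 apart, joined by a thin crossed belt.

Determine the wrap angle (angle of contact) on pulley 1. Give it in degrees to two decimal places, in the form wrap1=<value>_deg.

wrap1=203.07_deg

crossed belt: β = asin((r1+r2)/C) = asin(13/65) = 11.5370°
wrap1 = wrap2 = π + 2β = 203.0739°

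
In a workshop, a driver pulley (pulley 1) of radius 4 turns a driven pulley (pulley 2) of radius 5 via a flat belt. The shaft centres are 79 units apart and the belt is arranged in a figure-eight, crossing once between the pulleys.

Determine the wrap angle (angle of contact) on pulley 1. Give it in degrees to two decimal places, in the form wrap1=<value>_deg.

crossed belt: β = asin((r1+r2)/C) = asin(9/79) = 6.5416°
wrap1 = wrap2 = π + 2β = 193.0831°

wrap1=193.08_deg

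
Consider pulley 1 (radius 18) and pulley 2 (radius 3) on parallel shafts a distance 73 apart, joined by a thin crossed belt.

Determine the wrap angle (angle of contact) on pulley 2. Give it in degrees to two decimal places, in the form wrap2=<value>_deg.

crossed belt: β = asin((r1+r2)/C) = asin(21/73) = 16.7186°
wrap1 = wrap2 = π + 2β = 213.4372°

wrap2=213.44_deg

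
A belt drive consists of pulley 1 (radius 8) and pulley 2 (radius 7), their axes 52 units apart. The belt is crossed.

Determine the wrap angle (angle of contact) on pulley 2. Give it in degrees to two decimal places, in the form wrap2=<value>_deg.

crossed belt: β = asin((r1+r2)/C) = asin(15/52) = 16.7659°
wrap1 = wrap2 = π + 2β = 213.5317°

wrap2=213.53_deg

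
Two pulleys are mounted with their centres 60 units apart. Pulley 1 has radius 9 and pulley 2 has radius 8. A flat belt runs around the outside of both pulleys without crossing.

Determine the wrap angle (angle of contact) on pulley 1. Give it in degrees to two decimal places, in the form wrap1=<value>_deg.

wrap1=181.91_deg

open belt: β = asin((r2−r1)/C) = asin(-1/60) = -0.9550°
wrap1 = π − 2β = 181.9099°
wrap2 = π + 2β = 178.0901°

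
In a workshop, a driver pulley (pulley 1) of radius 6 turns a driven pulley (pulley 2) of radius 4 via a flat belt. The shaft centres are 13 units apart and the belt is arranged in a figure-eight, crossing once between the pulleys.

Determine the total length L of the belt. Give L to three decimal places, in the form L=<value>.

L=65.582

crossed belt: β = asin((r1+r2)/C) = asin(10/13) = 50.2849°
wrap1 = wrap2 = π + 2β = 280.5697°
tangent length = C·cosβ = 8.3066
L = (r1+r2)·wrap + 2·C·cosβ = 10·4.8969 + 2·8.3066 = 65.5819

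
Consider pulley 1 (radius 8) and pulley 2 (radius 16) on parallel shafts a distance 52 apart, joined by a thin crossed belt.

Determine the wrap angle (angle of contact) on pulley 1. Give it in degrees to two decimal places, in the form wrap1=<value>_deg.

wrap1=234.97_deg

crossed belt: β = asin((r1+r2)/C) = asin(24/52) = 27.4864°
wrap1 = wrap2 = π + 2β = 234.9729°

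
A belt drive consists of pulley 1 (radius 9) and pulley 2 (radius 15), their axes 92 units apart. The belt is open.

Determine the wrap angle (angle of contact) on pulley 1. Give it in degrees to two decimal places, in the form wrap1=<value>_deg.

wrap1=172.52_deg

open belt: β = asin((r2−r1)/C) = asin(6/92) = 3.7393°
wrap1 = π − 2β = 172.5213°
wrap2 = π + 2β = 187.4787°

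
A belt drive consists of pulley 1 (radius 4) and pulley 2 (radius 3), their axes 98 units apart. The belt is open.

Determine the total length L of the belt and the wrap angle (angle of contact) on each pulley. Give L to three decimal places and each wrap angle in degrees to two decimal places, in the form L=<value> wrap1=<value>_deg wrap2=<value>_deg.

L=218.001 wrap1=181.17_deg wrap2=178.83_deg

open belt: β = asin((r2−r1)/C) = asin(-1/98) = -0.5847°
wrap1 = π − 2β = 181.1693°
wrap2 = π + 2β = 178.8307°
tangent length = C·cosβ = 97.9949
L = r1·wrap1 + r2·wrap2 + 2·C·cosβ = 4·3.1620 + 3·3.1212 + 2·97.9949 = 218.0014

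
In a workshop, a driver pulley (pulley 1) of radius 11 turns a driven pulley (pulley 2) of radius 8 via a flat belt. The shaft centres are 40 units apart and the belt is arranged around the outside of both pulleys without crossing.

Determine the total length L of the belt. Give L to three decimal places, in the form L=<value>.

open belt: β = asin((r2−r1)/C) = asin(-3/40) = -4.3012°
wrap1 = π − 2β = 188.6024°
wrap2 = π + 2β = 171.3976°
tangent length = C·cosβ = 39.8873
L = r1·wrap1 + r2·wrap2 + 2·C·cosβ = 11·3.2917 + 8·2.9915 + 2·39.8873 = 139.9154

L=139.915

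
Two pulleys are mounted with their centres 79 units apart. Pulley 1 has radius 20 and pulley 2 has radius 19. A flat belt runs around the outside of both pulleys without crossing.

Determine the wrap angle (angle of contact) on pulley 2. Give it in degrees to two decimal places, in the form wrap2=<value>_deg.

open belt: β = asin((r2−r1)/C) = asin(-1/79) = -0.7253°
wrap1 = π − 2β = 181.4506°
wrap2 = π + 2β = 178.5494°

wrap2=178.55_deg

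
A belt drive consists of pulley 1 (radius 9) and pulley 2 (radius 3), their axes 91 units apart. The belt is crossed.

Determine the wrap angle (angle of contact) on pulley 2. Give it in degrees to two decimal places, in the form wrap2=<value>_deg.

wrap2=195.16_deg

crossed belt: β = asin((r1+r2)/C) = asin(12/91) = 7.5776°
wrap1 = wrap2 = π + 2β = 195.1551°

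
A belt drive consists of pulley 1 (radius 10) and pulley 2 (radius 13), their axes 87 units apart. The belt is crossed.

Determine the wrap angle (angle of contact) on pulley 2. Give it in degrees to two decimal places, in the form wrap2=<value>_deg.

crossed belt: β = asin((r1+r2)/C) = asin(23/87) = 15.3294°
wrap1 = wrap2 = π + 2β = 210.6588°

wrap2=210.66_deg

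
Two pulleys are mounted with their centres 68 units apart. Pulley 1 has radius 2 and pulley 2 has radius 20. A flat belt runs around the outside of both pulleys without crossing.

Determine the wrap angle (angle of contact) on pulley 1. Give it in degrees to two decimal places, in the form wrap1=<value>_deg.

open belt: β = asin((r2−r1)/C) = asin(18/68) = 15.3495°
wrap1 = π − 2β = 149.3010°
wrap2 = π + 2β = 210.6990°

wrap1=149.30_deg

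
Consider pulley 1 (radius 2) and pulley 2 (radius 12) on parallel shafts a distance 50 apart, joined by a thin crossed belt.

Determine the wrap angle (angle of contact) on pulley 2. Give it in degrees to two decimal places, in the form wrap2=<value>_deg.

crossed belt: β = asin((r1+r2)/C) = asin(14/50) = 16.2602°
wrap1 = wrap2 = π + 2β = 212.5204°

wrap2=212.52_deg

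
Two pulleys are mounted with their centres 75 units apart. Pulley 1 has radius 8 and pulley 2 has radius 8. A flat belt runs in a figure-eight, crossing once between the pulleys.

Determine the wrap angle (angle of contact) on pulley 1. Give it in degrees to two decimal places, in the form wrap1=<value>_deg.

crossed belt: β = asin((r1+r2)/C) = asin(16/75) = 12.3178°
wrap1 = wrap2 = π + 2β = 204.6355°

wrap1=204.64_deg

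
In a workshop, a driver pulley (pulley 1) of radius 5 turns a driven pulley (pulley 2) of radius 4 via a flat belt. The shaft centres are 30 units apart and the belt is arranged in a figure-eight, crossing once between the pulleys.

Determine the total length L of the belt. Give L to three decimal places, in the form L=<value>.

crossed belt: β = asin((r1+r2)/C) = asin(9/30) = 17.4576°
wrap1 = wrap2 = π + 2β = 214.9152°
tangent length = C·cosβ = 28.6182
L = (r1+r2)·wrap + 2·C·cosβ = 9·3.7510 + 2·28.6182 = 90.9952

L=90.995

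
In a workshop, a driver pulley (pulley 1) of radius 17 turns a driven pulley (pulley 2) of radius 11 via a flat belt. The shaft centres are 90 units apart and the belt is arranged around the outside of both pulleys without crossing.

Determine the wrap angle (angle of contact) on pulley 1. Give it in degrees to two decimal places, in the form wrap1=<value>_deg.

open belt: β = asin((r2−r1)/C) = asin(-6/90) = -3.8226°
wrap1 = π − 2β = 187.6451°
wrap2 = π + 2β = 172.3549°

wrap1=187.65_deg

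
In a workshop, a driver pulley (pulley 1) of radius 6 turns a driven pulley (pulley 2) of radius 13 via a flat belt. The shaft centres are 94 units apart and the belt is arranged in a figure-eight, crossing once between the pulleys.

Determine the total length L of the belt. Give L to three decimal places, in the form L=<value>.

crossed belt: β = asin((r1+r2)/C) = asin(19/94) = 11.6614°
wrap1 = wrap2 = π + 2β = 203.3228°
tangent length = C·cosβ = 92.0598
L = (r1+r2)·wrap + 2·C·cosβ = 19·3.5487 + 2·92.0598 = 251.5439

L=251.544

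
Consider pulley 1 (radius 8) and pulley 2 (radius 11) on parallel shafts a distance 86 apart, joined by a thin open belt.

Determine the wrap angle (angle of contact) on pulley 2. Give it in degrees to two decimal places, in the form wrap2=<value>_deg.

wrap2=184.00_deg

open belt: β = asin((r2−r1)/C) = asin(3/86) = 1.9991°
wrap1 = π − 2β = 176.0018°
wrap2 = π + 2β = 183.9982°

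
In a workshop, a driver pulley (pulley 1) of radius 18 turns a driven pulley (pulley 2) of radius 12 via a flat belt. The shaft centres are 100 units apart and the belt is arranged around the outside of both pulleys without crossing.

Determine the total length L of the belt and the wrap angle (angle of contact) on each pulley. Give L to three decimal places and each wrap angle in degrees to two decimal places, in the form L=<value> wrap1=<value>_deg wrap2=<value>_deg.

open belt: β = asin((r2−r1)/C) = asin(-6/100) = -3.4398°
wrap1 = π − 2β = 186.8796°
wrap2 = π + 2β = 173.1204°
tangent length = C·cosβ = 99.8198
L = r1·wrap1 + r2·wrap2 + 2·C·cosβ = 18·3.2617 + 12·3.0215 + 2·99.8198 = 294.6079

L=294.608 wrap1=186.88_deg wrap2=173.12_deg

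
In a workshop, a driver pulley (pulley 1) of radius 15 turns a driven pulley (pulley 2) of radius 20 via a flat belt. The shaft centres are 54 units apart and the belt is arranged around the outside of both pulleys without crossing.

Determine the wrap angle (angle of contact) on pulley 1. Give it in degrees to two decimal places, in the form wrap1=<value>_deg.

wrap1=169.37_deg

open belt: β = asin((r2−r1)/C) = asin(5/54) = 5.3128°
wrap1 = π − 2β = 169.3745°
wrap2 = π + 2β = 190.6255°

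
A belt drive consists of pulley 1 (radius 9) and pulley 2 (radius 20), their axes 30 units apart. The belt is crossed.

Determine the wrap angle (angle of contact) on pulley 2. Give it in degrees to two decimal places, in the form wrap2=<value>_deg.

crossed belt: β = asin((r1+r2)/C) = asin(29/30) = 75.1649°
wrap1 = wrap2 = π + 2β = 330.3298°

wrap2=330.33_deg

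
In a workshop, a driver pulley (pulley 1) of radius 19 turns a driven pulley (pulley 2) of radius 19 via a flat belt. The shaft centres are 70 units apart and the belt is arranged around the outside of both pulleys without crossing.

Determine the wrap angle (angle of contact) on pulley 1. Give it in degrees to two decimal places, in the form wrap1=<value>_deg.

wrap1=180.00_deg

open belt: β = asin((r2−r1)/C) = asin(0/70) = 0.0000°
wrap1 = π − 2β = 180.0000°
wrap2 = π + 2β = 180.0000°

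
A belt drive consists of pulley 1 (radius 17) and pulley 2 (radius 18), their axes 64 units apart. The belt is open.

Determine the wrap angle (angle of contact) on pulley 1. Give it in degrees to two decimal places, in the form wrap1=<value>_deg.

wrap1=178.21_deg

open belt: β = asin((r2−r1)/C) = asin(1/64) = 0.8953°
wrap1 = π − 2β = 178.2094°
wrap2 = π + 2β = 181.7906°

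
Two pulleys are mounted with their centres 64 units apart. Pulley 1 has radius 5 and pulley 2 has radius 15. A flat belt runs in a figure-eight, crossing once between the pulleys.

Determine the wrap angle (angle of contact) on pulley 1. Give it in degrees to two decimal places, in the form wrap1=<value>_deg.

wrap1=216.42_deg

crossed belt: β = asin((r1+r2)/C) = asin(20/64) = 18.2100°
wrap1 = wrap2 = π + 2β = 216.4199°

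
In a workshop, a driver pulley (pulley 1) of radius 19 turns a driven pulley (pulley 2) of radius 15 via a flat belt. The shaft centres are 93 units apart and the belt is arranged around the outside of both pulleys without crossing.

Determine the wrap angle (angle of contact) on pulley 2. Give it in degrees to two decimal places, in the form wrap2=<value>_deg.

wrap2=175.07_deg

open belt: β = asin((r2−r1)/C) = asin(-4/93) = -2.4651°
wrap1 = π − 2β = 184.9302°
wrap2 = π + 2β = 175.0698°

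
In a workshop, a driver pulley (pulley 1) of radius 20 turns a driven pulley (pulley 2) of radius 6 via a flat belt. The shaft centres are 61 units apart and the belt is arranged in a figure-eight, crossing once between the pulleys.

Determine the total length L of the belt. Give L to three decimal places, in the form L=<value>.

L=214.941

crossed belt: β = asin((r1+r2)/C) = asin(26/61) = 25.2285°
wrap1 = wrap2 = π + 2β = 230.4570°
tangent length = C·cosβ = 55.1815
L = (r1+r2)·wrap + 2·C·cosβ = 26·4.0222 + 2·55.1815 = 214.9411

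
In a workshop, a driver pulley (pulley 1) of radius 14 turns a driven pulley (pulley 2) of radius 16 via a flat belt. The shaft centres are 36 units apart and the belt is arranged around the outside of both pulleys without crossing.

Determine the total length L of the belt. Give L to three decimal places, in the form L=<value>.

open belt: β = asin((r2−r1)/C) = asin(2/36) = 3.1847°
wrap1 = π − 2β = 173.6305°
wrap2 = π + 2β = 186.3695°
tangent length = C·cosβ = 35.9444
L = r1·wrap1 + r2·wrap2 + 2·C·cosβ = 14·3.0304 + 16·3.2528 + 2·35.9444 = 166.3589

L=166.359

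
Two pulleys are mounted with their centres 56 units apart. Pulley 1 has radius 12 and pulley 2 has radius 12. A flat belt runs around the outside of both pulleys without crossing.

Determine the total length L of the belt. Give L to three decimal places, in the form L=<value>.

open belt: β = asin((r2−r1)/C) = asin(0/56) = 0.0000°
wrap1 = π − 2β = 180.0000°
wrap2 = π + 2β = 180.0000°
tangent length = C·cosβ = 56.0000
L = r1·wrap1 + r2·wrap2 + 2·C·cosβ = 12·3.1416 + 12·3.1416 + 2·56.0000 = 187.3982

L=187.398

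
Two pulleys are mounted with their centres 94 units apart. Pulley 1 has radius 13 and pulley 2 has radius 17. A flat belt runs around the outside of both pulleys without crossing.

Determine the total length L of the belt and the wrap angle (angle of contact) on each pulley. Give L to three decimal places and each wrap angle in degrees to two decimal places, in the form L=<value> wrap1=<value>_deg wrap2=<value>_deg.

open belt: β = asin((r2−r1)/C) = asin(4/94) = 2.4389°
wrap1 = π − 2β = 175.1223°
wrap2 = π + 2β = 184.8777°
tangent length = C·cosβ = 93.9149
L = r1·wrap1 + r2·wrap2 + 2·C·cosβ = 13·3.0565 + 17·3.2267 + 2·93.9149 = 282.4180

L=282.418 wrap1=175.12_deg wrap2=184.88_deg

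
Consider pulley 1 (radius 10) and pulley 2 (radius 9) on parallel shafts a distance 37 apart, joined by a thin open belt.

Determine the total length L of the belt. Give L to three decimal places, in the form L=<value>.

L=133.717

open belt: β = asin((r2−r1)/C) = asin(-1/37) = -1.5487°
wrap1 = π − 2β = 183.0974°
wrap2 = π + 2β = 176.9026°
tangent length = C·cosβ = 36.9865
L = r1·wrap1 + r2·wrap2 + 2·C·cosβ = 10·3.1957 + 9·3.0875 + 2·36.9865 = 133.7173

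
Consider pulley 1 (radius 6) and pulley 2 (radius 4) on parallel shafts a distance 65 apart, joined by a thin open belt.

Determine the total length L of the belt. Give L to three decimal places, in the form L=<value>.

L=161.477

open belt: β = asin((r2−r1)/C) = asin(-2/65) = -1.7632°
wrap1 = π − 2β = 183.5265°
wrap2 = π + 2β = 176.4735°
tangent length = C·cosβ = 64.9692
L = r1·wrap1 + r2·wrap2 + 2·C·cosβ = 6·3.2031 + 4·3.0800 + 2·64.9692 = 161.4775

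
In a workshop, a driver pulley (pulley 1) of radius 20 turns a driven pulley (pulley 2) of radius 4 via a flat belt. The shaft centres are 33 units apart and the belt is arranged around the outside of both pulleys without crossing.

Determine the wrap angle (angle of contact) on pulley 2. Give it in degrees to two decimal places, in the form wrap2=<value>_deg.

wrap2=121.99_deg

open belt: β = asin((r2−r1)/C) = asin(-16/33) = -29.0025°
wrap1 = π − 2β = 238.0051°
wrap2 = π + 2β = 121.9949°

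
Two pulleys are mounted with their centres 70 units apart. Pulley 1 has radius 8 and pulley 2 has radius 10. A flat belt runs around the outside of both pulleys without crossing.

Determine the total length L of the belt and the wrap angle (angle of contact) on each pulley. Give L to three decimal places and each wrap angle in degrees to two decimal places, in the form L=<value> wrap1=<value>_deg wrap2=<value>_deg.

open belt: β = asin((r2−r1)/C) = asin(2/70) = 1.6372°
wrap1 = π − 2β = 176.7255°
wrap2 = π + 2β = 183.2745°
tangent length = C·cosβ = 69.9714
L = r1·wrap1 + r2·wrap2 + 2·C·cosβ = 8·3.0844 + 10·3.1987 + 2·69.9714 = 196.6058

L=196.606 wrap1=176.73_deg wrap2=183.27_deg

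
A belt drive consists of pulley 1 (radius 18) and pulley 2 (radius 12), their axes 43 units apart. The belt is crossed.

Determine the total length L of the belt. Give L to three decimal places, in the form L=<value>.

crossed belt: β = asin((r1+r2)/C) = asin(30/43) = 44.2407°
wrap1 = wrap2 = π + 2β = 268.4814°
tangent length = C·cosβ = 30.8058
L = (r1+r2)·wrap + 2·C·cosβ = 30·4.6859 + 2·30.8058 = 202.1882

L=202.188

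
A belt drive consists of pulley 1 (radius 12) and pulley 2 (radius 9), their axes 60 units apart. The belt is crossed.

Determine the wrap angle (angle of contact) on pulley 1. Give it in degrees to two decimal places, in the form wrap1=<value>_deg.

crossed belt: β = asin((r1+r2)/C) = asin(21/60) = 20.4873°
wrap1 = wrap2 = π + 2β = 220.9746°

wrap1=220.97_deg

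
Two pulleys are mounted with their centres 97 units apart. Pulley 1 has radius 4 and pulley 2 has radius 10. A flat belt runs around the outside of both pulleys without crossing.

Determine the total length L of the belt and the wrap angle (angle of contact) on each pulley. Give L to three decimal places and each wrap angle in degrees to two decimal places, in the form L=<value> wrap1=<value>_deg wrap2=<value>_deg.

L=238.354 wrap1=172.91_deg wrap2=187.09_deg

open belt: β = asin((r2−r1)/C) = asin(6/97) = 3.5463°
wrap1 = π − 2β = 172.9073°
wrap2 = π + 2β = 187.0927°
tangent length = C·cosβ = 96.8143
L = r1·wrap1 + r2·wrap2 + 2·C·cosβ = 4·3.0178 + 10·3.2654 + 2·96.8143 = 238.3535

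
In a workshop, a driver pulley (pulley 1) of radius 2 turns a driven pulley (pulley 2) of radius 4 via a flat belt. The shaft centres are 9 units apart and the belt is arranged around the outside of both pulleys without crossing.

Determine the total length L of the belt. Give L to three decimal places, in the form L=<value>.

L=37.296

open belt: β = asin((r2−r1)/C) = asin(2/9) = 12.8396°
wrap1 = π − 2β = 154.3208°
wrap2 = π + 2β = 205.6792°
tangent length = C·cosβ = 8.7750
L = r1·wrap1 + r2·wrap2 + 2·C·cosβ = 2·2.6934 + 4·3.5898 + 2·8.7750 = 37.2959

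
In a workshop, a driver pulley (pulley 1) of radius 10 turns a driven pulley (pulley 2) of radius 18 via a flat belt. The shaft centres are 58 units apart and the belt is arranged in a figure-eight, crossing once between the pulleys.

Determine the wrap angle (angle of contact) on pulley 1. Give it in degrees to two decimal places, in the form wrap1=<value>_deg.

wrap1=237.73_deg

crossed belt: β = asin((r1+r2)/C) = asin(28/58) = 28.8657°
wrap1 = wrap2 = π + 2β = 237.7315°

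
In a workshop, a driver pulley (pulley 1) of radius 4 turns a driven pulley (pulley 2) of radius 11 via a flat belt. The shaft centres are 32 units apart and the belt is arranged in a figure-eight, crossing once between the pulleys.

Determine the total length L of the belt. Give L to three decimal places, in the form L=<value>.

crossed belt: β = asin((r1+r2)/C) = asin(15/32) = 27.9532°
wrap1 = wrap2 = π + 2β = 235.9064°
tangent length = C·cosβ = 28.2666
L = (r1+r2)·wrap + 2·C·cosβ = 15·4.1173 + 2·28.2666 = 118.2933

L=118.293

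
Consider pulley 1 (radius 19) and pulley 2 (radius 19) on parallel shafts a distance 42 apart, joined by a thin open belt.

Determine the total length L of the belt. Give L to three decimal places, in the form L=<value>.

L=203.381

open belt: β = asin((r2−r1)/C) = asin(0/42) = 0.0000°
wrap1 = π − 2β = 180.0000°
wrap2 = π + 2β = 180.0000°
tangent length = C·cosβ = 42.0000
L = r1·wrap1 + r2·wrap2 + 2·C·cosβ = 19·3.1416 + 19·3.1416 + 2·42.0000 = 203.3805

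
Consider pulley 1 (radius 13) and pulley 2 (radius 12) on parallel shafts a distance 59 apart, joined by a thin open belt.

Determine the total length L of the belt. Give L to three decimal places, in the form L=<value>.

open belt: β = asin((r2−r1)/C) = asin(-1/59) = -0.9712°
wrap1 = π − 2β = 181.9423°
wrap2 = π + 2β = 178.0577°
tangent length = C·cosβ = 58.9915
L = r1·wrap1 + r2·wrap2 + 2·C·cosβ = 13·3.1755 + 12·3.1077 + 2·58.9915 = 196.5568

L=196.557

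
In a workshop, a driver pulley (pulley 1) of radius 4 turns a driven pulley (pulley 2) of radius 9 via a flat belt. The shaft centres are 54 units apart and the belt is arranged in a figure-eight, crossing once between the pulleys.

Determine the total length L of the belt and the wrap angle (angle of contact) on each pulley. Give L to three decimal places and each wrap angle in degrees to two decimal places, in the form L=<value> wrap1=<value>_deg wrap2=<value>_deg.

L=151.986 wrap1=207.86_deg wrap2=207.86_deg

crossed belt: β = asin((r1+r2)/C) = asin(13/54) = 13.9303°
wrap1 = wrap2 = π + 2β = 207.8605°
tangent length = C·cosβ = 52.4118
L = (r1+r2)·wrap + 2·C·cosβ = 13·3.6279 + 2·52.4118 = 151.9857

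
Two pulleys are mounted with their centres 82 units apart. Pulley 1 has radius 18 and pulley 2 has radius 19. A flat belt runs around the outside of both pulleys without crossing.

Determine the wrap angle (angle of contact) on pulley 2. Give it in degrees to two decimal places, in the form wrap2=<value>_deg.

wrap2=181.40_deg

open belt: β = asin((r2−r1)/C) = asin(1/82) = 0.6987°
wrap1 = π − 2β = 178.6025°
wrap2 = π + 2β = 181.3975°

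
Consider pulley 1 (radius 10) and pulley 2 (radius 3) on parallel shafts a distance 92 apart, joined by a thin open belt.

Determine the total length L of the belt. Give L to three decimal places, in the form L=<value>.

open belt: β = asin((r2−r1)/C) = asin(-7/92) = -4.3637°
wrap1 = π − 2β = 188.7274°
wrap2 = π + 2β = 171.2726°
tangent length = C·cosβ = 91.7333
L = r1·wrap1 + r2·wrap2 + 2·C·cosβ = 10·3.2939 + 3·2.9893 + 2·91.7333 = 225.3736

L=225.374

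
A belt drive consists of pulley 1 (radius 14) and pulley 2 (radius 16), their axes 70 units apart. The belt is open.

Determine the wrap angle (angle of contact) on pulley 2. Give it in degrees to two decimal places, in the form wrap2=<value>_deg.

wrap2=183.27_deg

open belt: β = asin((r2−r1)/C) = asin(2/70) = 1.6372°
wrap1 = π − 2β = 176.7255°
wrap2 = π + 2β = 183.2745°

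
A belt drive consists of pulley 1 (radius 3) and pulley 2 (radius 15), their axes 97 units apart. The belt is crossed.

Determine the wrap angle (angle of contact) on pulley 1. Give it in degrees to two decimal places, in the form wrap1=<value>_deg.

crossed belt: β = asin((r1+r2)/C) = asin(18/97) = 10.6942°
wrap1 = wrap2 = π + 2β = 201.3884°

wrap1=201.39_deg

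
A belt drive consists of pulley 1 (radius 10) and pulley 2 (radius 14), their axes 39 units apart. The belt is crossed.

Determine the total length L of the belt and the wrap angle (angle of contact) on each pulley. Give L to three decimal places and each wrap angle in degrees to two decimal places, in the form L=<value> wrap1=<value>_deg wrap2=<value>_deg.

L=168.698 wrap1=255.96_deg wrap2=255.96_deg

crossed belt: β = asin((r1+r2)/C) = asin(24/39) = 37.9799°
wrap1 = wrap2 = π + 2β = 255.9597°
tangent length = C·cosβ = 30.7409
L = (r1+r2)·wrap + 2·C·cosβ = 24·4.4673 + 2·30.7409 = 168.6979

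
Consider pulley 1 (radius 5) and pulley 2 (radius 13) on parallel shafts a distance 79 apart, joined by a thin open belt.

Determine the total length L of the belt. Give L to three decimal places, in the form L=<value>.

open belt: β = asin((r2−r1)/C) = asin(8/79) = 5.8121°
wrap1 = π − 2β = 168.3759°
wrap2 = π + 2β = 191.6241°
tangent length = C·cosβ = 78.5939
L = r1·wrap1 + r2·wrap2 + 2·C·cosβ = 5·2.9387 + 13·3.3445 + 2·78.5939 = 215.3595

L=215.359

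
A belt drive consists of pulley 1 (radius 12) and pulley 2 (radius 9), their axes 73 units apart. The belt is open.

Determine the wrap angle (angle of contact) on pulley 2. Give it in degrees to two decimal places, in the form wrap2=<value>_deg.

wrap2=175.29_deg

open belt: β = asin((r2−r1)/C) = asin(-3/73) = -2.3553°
wrap1 = π − 2β = 184.7106°
wrap2 = π + 2β = 175.2894°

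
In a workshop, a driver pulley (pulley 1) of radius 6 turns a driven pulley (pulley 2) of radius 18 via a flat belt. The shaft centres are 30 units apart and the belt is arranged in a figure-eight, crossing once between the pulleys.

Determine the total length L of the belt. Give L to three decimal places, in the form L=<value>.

L=155.908

crossed belt: β = asin((r1+r2)/C) = asin(24/30) = 53.1301°
wrap1 = wrap2 = π + 2β = 286.2602°
tangent length = C·cosβ = 18.0000
L = (r1+r2)·wrap + 2·C·cosβ = 24·4.9962 + 2·18.0000 = 155.9084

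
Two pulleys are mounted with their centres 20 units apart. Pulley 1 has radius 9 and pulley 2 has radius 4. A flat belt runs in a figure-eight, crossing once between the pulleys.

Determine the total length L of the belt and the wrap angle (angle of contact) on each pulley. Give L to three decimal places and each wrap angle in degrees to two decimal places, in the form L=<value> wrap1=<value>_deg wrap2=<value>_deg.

crossed belt: β = asin((r1+r2)/C) = asin(13/20) = 40.5416°
wrap1 = wrap2 = π + 2β = 261.0832°
tangent length = C·cosβ = 15.1987
L = (r1+r2)·wrap + 2·C·cosβ = 13·4.5568 + 2·15.1987 = 89.6353

L=89.635 wrap1=261.08_deg wrap2=261.08_deg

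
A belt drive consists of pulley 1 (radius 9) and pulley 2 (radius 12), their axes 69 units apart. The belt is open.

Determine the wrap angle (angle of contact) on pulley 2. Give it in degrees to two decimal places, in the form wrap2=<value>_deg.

wrap2=184.98_deg

open belt: β = asin((r2−r1)/C) = asin(3/69) = 2.4919°
wrap1 = π − 2β = 175.0162°
wrap2 = π + 2β = 184.9838°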